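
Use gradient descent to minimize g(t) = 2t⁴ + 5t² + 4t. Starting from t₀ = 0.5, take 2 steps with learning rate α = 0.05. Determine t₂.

g′(t) = 8t³ + 10t + 4
Step 1: g′(0.5) = 10; t₁ = 0.5 − 0.05·10 = 0
Step 2: g′(0) = 4; t₂ = 0 − 0.05·4 = -0.2

-0.2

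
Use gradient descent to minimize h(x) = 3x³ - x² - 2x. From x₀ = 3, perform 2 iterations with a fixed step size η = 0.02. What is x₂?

h′(x) = 9x² - 2x - 2
x₁ = 3 − 0.02·73 = 1.54
x₂ = 1.54 − 0.02·16.2644 = 1.214712

1.214712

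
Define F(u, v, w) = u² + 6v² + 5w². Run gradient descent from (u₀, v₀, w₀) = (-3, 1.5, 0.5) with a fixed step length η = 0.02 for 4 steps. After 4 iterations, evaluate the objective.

∇F = (2u, 12v, 10w)
(u₁, v₁, w₁) = (-3, 1.5, 0.5) − 0.02·(-6, 18, 5) = (-2.88, 1.14, 0.4)
(u₂, v₂, w₂) = (-2.88, 1.14, 0.4) − 0.02·(-5.76, 13.68, 4) = (-2.7648, 0.8664, 0.32)
(u₃, v₃, w₃) = (-2.7648, 0.8664, 0.32) − 0.02·(-5.5296, 10.3968, 3.2) = (-2.654208, 0.658464, 0.256)
(u₄, v₄, w₄) = (-2.654208, 0.658464, 0.256) − 0.02·(-5.308416, 7.901568, 2.56) = (-2.54803968, 0.50043264, 0.2048)
F(-2.54803968, 0.50043264, 0.2048) = 8.20481837391872

8.20481837391872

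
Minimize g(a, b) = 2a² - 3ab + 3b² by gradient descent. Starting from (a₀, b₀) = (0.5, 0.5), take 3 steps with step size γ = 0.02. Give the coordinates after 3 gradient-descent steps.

∇g = (4a - 3b, -3a + 6b)
(a₁, b₁) = (0.5, 0.5) − 0.02·(0.5, 1.5) = (0.49, 0.47)
(a₂, b₂) = (0.49, 0.47) − 0.02·(0.55, 1.35) = (0.479, 0.443)
(a₃, b₃) = (0.479, 0.443) − 0.02·(0.587, 1.221) = (0.46726, 0.41858)

(0.46726, 0.41858)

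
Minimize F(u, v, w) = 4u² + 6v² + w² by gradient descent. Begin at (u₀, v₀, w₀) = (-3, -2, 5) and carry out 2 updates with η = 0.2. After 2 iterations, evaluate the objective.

∇F = (8u, 12v, 2w)
Step 1: at (-3, -2, 5), ∇F = (-24, -24, 10) → (-3, -2, 5) − 0.2·(-24, -24, 10) = (1.8, 2.8, 3)
Step 2: at (1.8, 2.8, 3), ∇F = (14.4, 33.6, 6) → (1.8, 2.8, 3) − 0.2·(14.4, 33.6, 6) = (-1.08, -3.92, 1.8)
F(-1.08, -3.92, 1.8) = 100.104

100.104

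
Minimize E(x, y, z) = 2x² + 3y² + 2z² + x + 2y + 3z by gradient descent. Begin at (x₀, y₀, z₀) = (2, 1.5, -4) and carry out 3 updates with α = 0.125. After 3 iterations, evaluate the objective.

∇E = (4x + 1, 6y + 2, 4z + 3)
(x₁, y₁, z₁) = (2, 1.5, -4) − 0.125·(9, 11, -13) = (0.875, 0.125, -2.375)
(x₂, y₂, z₂) = (0.875, 0.125, -2.375) − 0.125·(4.5, 2.75, -6.5) = (0.3125, -0.21875, -1.5625)
(x₃, y₃, z₃) = (0.3125, -0.21875, -1.5625) − 0.125·(2.25, 0.6875, -3.25) = (0.03125, -0.3046875, -1.15625)
E(0.03125, -0.3046875, -1.15625) = -1.09259033203125

-1.09259033203125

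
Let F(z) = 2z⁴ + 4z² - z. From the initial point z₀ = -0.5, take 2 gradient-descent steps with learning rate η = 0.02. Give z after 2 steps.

-0.29042048

F′(z) = 8z³ + 8z - 1
Step 1: F′(-0.5) = -6; z₁ = -0.5 − 0.02·(-6) = -0.38
Step 2: F′(-0.38) = -4.478976; z₂ = -0.38 − 0.02·(-4.478976) = -0.29042048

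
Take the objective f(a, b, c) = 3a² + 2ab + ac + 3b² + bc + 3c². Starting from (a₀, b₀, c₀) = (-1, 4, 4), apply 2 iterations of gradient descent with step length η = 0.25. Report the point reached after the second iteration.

(3.1875, 3.1875, 2.625)

∇f = (6a + 2b + c, 2a + 6b + c, a + b + 6c)
Step 1: at (-1, 4, 4), ∇f = (6, 26, 27) → (-1, 4, 4) − 0.25·(6, 26, 27) = (-2.5, -2.5, -2.75)
Step 2: at (-2.5, -2.5, -2.75), ∇f = (-22.75, -22.75, -21.5) → (-2.5, -2.5, -2.75) − 0.25·(-22.75, -22.75, -21.5) = (3.1875, 3.1875, 2.625)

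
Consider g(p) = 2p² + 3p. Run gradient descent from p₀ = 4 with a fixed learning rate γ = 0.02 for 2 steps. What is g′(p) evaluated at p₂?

g′(p) = 4p + 3
Step 1: g′(4) = 19; p₁ = 4 − 0.02·19 = 3.62
Step 2: g′(3.62) = 17.48; p₂ = 3.62 − 0.02·17.48 = 3.2704
g′(p) at (3.2704) = 16.0816

16.0816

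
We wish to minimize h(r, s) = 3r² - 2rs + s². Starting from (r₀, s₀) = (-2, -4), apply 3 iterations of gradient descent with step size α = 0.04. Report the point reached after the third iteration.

∇h = (6r - 2s, -2r + 2s)
Step 1: at (-2, -4), ∇h = (-4, -4) → (-2, -4) − 0.04·(-4, -4) = (-1.84, -3.84)
Step 2: at (-1.84, -3.84), ∇h = (-3.36, -4) → (-1.84, -3.84) − 0.04·(-3.36, -4) = (-1.7056, -3.68)
Step 3: at (-1.7056, -3.68), ∇h = (-2.8736, -3.9488) → (-1.7056, -3.68) − 0.04·(-2.8736, -3.9488) = (-1.590656, -3.522048)

(-1.590656, -3.522048)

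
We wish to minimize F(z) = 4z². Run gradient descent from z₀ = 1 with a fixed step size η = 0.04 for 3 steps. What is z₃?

F′(z) = 8z
z₁ = 1 − 0.04·8 = 0.68
z₂ = 0.68 − 0.04·5.44 = 0.4624
z₃ = 0.4624 − 0.04·3.6992 = 0.314432

0.314432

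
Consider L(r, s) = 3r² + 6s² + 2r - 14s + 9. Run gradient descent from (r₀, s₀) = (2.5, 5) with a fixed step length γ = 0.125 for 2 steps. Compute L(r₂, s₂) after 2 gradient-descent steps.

∇L = (6r + 2, 12s - 14)
Step 1: at (2.5, 5), ∇L = (17, 46) → (2.5, 5) − 0.125·(17, 46) = (0.375, -0.75)
Step 2: at (0.375, -0.75), ∇L = (4.25, -23) → (0.375, -0.75) − 0.125·(4.25, -23) = (-0.15625, 2.125)
L(-0.15625, 2.125) = 6.1044921875

6.1044921875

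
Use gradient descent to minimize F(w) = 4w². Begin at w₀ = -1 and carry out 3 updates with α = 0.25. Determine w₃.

1

F′(w) = 8w
w₁ = -1 − 0.25·(-8) = 1
w₂ = 1 − 0.25·8 = -1
w₃ = -1 − 0.25·(-8) = 1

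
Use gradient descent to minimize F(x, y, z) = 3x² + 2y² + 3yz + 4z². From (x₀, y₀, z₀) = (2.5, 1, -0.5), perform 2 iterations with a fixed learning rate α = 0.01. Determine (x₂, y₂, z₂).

∇F = (6x, 4y + 3z, 3y + 8z)
Step 1: at (2.5, 1, -0.5), ∇F = (15, 2.5, -1) → (2.5, 1, -0.5) − 0.01·(15, 2.5, -1) = (2.35, 0.975, -0.49)
Step 2: at (2.35, 0.975, -0.49), ∇F = (14.1, 2.43, -0.995) → (2.35, 0.975, -0.49) − 0.01·(14.1, 2.43, -0.995) = (2.209, 0.9507, -0.48005)

(2.209, 0.9507, -0.48005)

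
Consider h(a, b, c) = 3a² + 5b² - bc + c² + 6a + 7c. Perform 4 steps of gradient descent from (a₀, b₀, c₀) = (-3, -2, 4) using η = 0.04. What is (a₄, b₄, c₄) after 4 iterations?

∇h = (6a + 6, 10b - c, -b + 2c + 7)
(a₁, b₁, c₁) = (-3, -2, 4) − 0.04·(-12, -24, 17) = (-2.52, -1.04, 3.32)
(a₂, b₂, c₂) = (-2.52, -1.04, 3.32) − 0.04·(-9.12, -13.72, 14.68) = (-2.1552, -0.4912, 2.7328)
(a₃, b₃, c₃) = (-2.1552, -0.4912, 2.7328) − 0.04·(-6.9312, -7.6448, 12.9568) = (-1.877952, -0.185408, 2.214528)
(a₄, b₄, c₄) = (-1.877952, -0.185408, 2.214528) − 0.04·(-5.267712, -4.068608, 11.614464) = (-1.66724352, -0.02266368, 1.74994944)

(-1.66724352, -0.02266368, 1.74994944)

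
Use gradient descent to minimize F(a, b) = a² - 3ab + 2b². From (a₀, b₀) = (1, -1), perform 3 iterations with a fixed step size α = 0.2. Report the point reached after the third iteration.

(0.192, 0.16)

∇F = (2a - 3b, -3a + 4b)
(a₁, b₁) = (1, -1) − 0.2·(5, -7) = (0, 0.4)
(a₂, b₂) = (0, 0.4) − 0.2·(-1.2, 1.6) = (0.24, 0.08)
(a₃, b₃) = (0.24, 0.08) − 0.2·(0.24, -0.4) = (0.192, 0.16)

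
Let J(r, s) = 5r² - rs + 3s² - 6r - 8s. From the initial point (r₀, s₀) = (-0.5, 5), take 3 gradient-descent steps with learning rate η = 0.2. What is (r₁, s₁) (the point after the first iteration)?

∇J = (10r - s - 6, -r + 6s - 8)
Step 1: at (-0.5, 5), ∇J = (-16, 22.5) → (-0.5, 5) − 0.2·(-16, 22.5) = (2.7, 0.5)

(2.7, 0.5)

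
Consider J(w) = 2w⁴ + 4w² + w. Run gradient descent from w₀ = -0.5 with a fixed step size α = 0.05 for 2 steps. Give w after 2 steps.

J′(w) = 8w³ + 8w + 1
Step 1: J′(-0.5) = -4; w₁ = -0.5 − 0.05·(-4) = -0.3
Step 2: J′(-0.3) = -1.616; w₂ = -0.3 − 0.05·(-1.616) = -0.2192

-0.2192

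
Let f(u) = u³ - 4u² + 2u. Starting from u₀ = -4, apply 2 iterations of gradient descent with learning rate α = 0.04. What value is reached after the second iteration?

-16.049408

f′(u) = 3u² - 8u + 2
u₁ = -4 − 0.04·82 = -7.28
u₂ = -7.28 − 0.04·219.2352 = -16.049408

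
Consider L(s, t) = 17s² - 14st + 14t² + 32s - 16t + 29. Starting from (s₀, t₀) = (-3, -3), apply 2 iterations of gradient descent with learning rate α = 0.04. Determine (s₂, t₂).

∇L = (34s - 14t + 32, -14s + 28t - 16)
(s₁, t₁) = (-3, -3) − 0.04·(-28, -58) = (-1.88, -0.68)
(s₂, t₂) = (-1.88, -0.68) − 0.04·(-22.4, -8.72) = (-0.984, -0.3312)

(-0.984, -0.3312)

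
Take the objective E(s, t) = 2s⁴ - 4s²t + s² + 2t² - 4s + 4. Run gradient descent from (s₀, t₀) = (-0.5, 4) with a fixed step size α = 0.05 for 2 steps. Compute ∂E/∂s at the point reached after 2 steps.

∇E = (8s³ - 8st + 2s - 4, -4s² + 4t)
(s₁, t₁) = (-0.5, 4) − 0.05·(10, 15) = (-1, 3.25)
(s₂, t₂) = (-1, 3.25) − 0.05·(12, 9) = (-1.6, 2.8)
∂E/∂s at (-1.6, 2.8) = -4.128

-4.128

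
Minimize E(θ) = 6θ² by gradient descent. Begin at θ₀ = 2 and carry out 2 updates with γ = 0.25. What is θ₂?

E′(θ) = 12θ
θ₁ = 2 − 0.25·24 = -4
θ₂ = -4 − 0.25·(-48) = 8

8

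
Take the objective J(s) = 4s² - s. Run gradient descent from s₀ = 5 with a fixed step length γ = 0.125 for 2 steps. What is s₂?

J′(s) = 8s - 1
s₁ = 5 − 0.125·39 = 0.125
s₂ = 0.125 − 0.125·0 = 0.125

0.125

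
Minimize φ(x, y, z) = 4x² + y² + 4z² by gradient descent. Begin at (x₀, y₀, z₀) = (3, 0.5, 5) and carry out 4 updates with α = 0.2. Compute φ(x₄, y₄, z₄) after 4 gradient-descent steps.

∇φ = (8x, 2y, 8z)
(x₁, y₁, z₁) = (3, 0.5, 5) − 0.2·(24, 1, 40) = (-1.8, 0.3, -3)
(x₂, y₂, z₂) = (-1.8, 0.3, -3) − 0.2·(-14.4, 0.6, -24) = (1.08, 0.18, 1.8)
(x₃, y₃, z₃) = (1.08, 0.18, 1.8) − 0.2·(8.64, 0.36, 14.4) = (-0.648, 0.108, -1.08)
(x₄, y₄, z₄) = (-0.648, 0.108, -1.08) − 0.2·(-5.184, 0.216, -8.64) = (0.3888, 0.0648, 0.648)
φ(0.3888, 0.0648, 0.648) = 2.2884768

2.2884768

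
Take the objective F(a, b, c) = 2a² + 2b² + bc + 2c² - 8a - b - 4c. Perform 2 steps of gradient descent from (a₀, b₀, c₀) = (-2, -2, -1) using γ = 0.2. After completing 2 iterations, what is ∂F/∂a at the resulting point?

-0.64

∇F = (4a - 8, 4b + c - 1, b + 4c - 4)
(a₁, b₁, c₁) = (-2, -2, -1) − 0.2·(-16, -10, -10) = (1.2, 0, 1)
(a₂, b₂, c₂) = (1.2, 0, 1) − 0.2·(-3.2, 0, 0) = (1.84, 0, 1)
∂F/∂a at (1.84, 0, 1) = -0.64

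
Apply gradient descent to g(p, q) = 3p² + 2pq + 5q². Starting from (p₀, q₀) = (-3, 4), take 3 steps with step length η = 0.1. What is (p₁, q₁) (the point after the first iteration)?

(-2, 0.6)

∇g = (6p + 2q, 2p + 10q)
Step 1: at (-3, 4), ∇g = (-10, 34) → (-3, 4) − 0.1·(-10, 34) = (-2, 0.6)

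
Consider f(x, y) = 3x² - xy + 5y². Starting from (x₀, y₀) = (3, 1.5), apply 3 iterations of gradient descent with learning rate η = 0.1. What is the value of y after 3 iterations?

∇f = (6x - y, -x + 10y)
Step 1: at (3, 1.5), ∇f = (16.5, 12) → (3, 1.5) − 0.1·(16.5, 12) = (1.35, 0.3)
Step 2: at (1.35, 0.3), ∇f = (7.8, 1.65) → (1.35, 0.3) − 0.1·(7.8, 1.65) = (0.57, 0.135)
Step 3: at (0.57, 0.135), ∇f = (3.285, 0.78) → (0.57, 0.135) − 0.1·(3.285, 0.78) = (0.2415, 0.057)
y = 0.057

0.057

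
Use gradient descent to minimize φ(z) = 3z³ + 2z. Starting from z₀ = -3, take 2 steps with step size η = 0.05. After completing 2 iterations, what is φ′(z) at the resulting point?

φ′(z) = 9z² + 2
Step 1: φ′(-3) = 83; z₁ = -3 − 0.05·83 = -7.15
Step 2: φ′(-7.15) = 462.1025; z₂ = -7.15 − 0.05·462.1025 = -30.255125
φ′(z) at (-30.255125) = 8240.353298890625

8240.353298890625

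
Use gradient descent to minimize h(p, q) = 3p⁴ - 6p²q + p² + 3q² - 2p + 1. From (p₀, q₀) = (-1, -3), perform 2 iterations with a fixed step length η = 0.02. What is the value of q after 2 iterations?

-2.217408

∇h = (12p³ - 12pq + 2p - 2, -6p² + 6q)
(p₁, q₁) = (-1, -3) − 0.02·(-52, -24) = (0.04, -2.52)
(p₂, q₂) = (0.04, -2.52) − 0.02·(-0.709632, -15.1296) = (0.05419264, -2.217408)
q = -2.217408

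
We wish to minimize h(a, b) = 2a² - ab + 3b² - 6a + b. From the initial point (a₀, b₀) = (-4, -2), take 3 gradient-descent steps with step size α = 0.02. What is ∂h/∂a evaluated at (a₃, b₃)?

-15.935832

∇h = (4a - b - 6, -a + 6b + 1)
(a₁, b₁) = (-4, -2) − 0.02·(-20, -7) = (-3.6, -1.86)
(a₂, b₂) = (-3.6, -1.86) − 0.02·(-18.54, -6.56) = (-3.2292, -1.7288)
(a₃, b₃) = (-3.2292, -1.7288) − 0.02·(-17.188, -6.1436) = (-2.88544, -1.605928)
∂h/∂a at (-2.88544, -1.605928) = -15.935832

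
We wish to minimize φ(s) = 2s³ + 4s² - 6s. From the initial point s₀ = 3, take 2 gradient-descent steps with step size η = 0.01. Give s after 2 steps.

φ′(s) = 6s² + 8s - 6
Step 1: φ′(3) = 72; s₁ = 3 − 0.01·72 = 2.28
Step 2: φ′(2.28) = 43.4304; s₂ = 2.28 − 0.01·43.4304 = 1.845696

1.845696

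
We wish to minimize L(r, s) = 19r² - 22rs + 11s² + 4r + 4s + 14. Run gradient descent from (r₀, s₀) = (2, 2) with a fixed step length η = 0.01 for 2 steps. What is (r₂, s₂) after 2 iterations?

(1.408, 1.8496)

∇L = (38r - 22s + 4, -22r + 22s + 4)
Step 1: at (2, 2), ∇L = (36, 4) → (2, 2) − 0.01·(36, 4) = (1.64, 1.96)
Step 2: at (1.64, 1.96), ∇L = (23.2, 11.04) → (1.64, 1.96) − 0.01·(23.2, 11.04) = (1.408, 1.8496)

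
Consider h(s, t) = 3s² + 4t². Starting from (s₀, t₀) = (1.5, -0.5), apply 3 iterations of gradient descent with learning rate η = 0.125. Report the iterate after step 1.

∇h = (6s, 8t)
(s₁, t₁) = (1.5, -0.5) − 0.125·(9, -4) = (0.375, 0)

(0.375, 0)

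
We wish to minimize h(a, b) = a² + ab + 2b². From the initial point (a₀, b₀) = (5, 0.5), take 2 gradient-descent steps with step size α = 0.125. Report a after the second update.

∇h = (2a + b, a + 4b)
Step 1: at (5, 0.5), ∇h = (10.5, 7) → (5, 0.5) − 0.125·(10.5, 7) = (3.6875, -0.375)
Step 2: at (3.6875, -0.375), ∇h = (7, 2.1875) → (3.6875, -0.375) − 0.125·(7, 2.1875) = (2.8125, -0.6484375)
a = 2.8125

2.8125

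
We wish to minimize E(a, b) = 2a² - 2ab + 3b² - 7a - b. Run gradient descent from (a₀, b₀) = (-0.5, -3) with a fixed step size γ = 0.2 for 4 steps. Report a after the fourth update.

∇E = (4a - 2b - 7, -2a + 6b - 1)
Step 1: at (-0.5, -3), ∇E = (-3, -18) → (-0.5, -3) − 0.2·(-3, -18) = (0.1, 0.6)
Step 2: at (0.1, 0.6), ∇E = (-7.8, 2.4) → (0.1, 0.6) − 0.2·(-7.8, 2.4) = (1.66, 0.12)
Step 3: at (1.66, 0.12), ∇E = (-0.6, -3.6) → (1.66, 0.12) − 0.2·(-0.6, -3.6) = (1.78, 0.84)
Step 4: at (1.78, 0.84), ∇E = (-1.56, 0.48) → (1.78, 0.84) − 0.2·(-1.56, 0.48) = (2.092, 0.744)
a = 2.092

2.092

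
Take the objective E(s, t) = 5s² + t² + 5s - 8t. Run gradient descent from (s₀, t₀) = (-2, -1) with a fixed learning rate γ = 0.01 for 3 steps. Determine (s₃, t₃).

(-1.5935, -0.70596)

∇E = (10s + 5, 2t - 8)
Step 1: at (-2, -1), ∇E = (-15, -10) → (-2, -1) − 0.01·(-15, -10) = (-1.85, -0.9)
Step 2: at (-1.85, -0.9), ∇E = (-13.5, -9.8) → (-1.85, -0.9) − 0.01·(-13.5, -9.8) = (-1.715, -0.802)
Step 3: at (-1.715, -0.802), ∇E = (-12.15, -9.604) → (-1.715, -0.802) − 0.01·(-12.15, -9.604) = (-1.5935, -0.70596)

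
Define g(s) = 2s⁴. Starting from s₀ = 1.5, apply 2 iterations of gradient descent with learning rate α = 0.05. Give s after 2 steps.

0.14865

g′(s) = 8s³
s₁ = 1.5 − 0.05·27 = 0.15
s₂ = 0.15 − 0.05·0.027 = 0.14865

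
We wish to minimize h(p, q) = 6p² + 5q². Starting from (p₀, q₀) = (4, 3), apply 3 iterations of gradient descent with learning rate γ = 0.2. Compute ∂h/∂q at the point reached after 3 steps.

-30

∇h = (12p, 10q)
(p₁, q₁) = (4, 3) − 0.2·(48, 30) = (-5.6, -3)
(p₂, q₂) = (-5.6, -3) − 0.2·(-67.2, -30) = (7.84, 3)
(p₃, q₃) = (7.84, 3) − 0.2·(94.08, 30) = (-10.976, -3)
∂h/∂q at (-10.976, -3) = -30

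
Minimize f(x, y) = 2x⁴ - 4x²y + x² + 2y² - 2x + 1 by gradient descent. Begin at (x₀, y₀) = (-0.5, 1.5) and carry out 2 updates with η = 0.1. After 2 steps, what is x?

∇f = (8x³ - 8xy + 2x - 2, -4x² + 4y)
Step 1: at (-0.5, 1.5), ∇f = (2, 5) → (-0.5, 1.5) − 0.1·(2, 5) = (-0.7, 1)
Step 2: at (-0.7, 1), ∇f = (-0.544, 2.04) → (-0.7, 1) − 0.1·(-0.544, 2.04) = (-0.6456, 0.796)
x = -0.6456

-0.6456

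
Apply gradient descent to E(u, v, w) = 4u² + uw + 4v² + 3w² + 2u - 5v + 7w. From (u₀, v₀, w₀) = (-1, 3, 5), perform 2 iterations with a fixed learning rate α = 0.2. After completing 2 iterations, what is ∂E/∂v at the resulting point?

∇E = (8u + w + 2, 8v - 5, u + 6w + 7)
(u₁, v₁, w₁) = (-1, 3, 5) − 0.2·(-1, 19, 36) = (-0.8, -0.8, -2.2)
(u₂, v₂, w₂) = (-0.8, -0.8, -2.2) − 0.2·(-6.6, -11.4, -7) = (0.52, 1.48, -0.8)
∂E/∂v at (0.52, 1.48, -0.8) = 6.84

6.84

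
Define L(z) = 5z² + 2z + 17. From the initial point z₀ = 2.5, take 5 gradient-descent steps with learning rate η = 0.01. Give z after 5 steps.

L′(z) = 10z + 2
z₁ = 2.5 − 0.01·27 = 2.23
z₂ = 2.23 − 0.01·24.3 = 1.987
z₃ = 1.987 − 0.01·21.87 = 1.7683
z₄ = 1.7683 − 0.01·19.683 = 1.57147
z₅ = 1.57147 − 0.01·17.7147 = 1.394323

1.394323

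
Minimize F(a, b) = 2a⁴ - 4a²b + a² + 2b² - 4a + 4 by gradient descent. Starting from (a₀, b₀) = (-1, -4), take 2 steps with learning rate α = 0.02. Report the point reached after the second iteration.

∇F = (8a³ - 8ab + 2a - 4, -4a² + 4b)
Step 1: at (-1, -4), ∇F = (-46, -20) → (-1, -4) − 0.02·(-46, -20) = (-0.08, -3.6)
Step 2: at (-0.08, -3.6), ∇F = (-6.468096, -14.4256) → (-0.08, -3.6) − 0.02·(-6.468096, -14.4256) = (0.04936192, -3.311488)

(0.04936192, -3.311488)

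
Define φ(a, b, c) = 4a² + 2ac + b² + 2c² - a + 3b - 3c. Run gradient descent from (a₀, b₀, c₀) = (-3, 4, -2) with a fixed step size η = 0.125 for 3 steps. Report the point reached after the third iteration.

∇φ = (8a + 2c - 1, 2b + 3, 2a + 4c - 3)
Step 1: at (-3, 4, -2), ∇φ = (-29, 11, -17) → (-3, 4, -2) − 0.125·(-29, 11, -17) = (0.625, 2.625, 0.125)
Step 2: at (0.625, 2.625, 0.125), ∇φ = (4.25, 8.25, -1.25) → (0.625, 2.625, 0.125) − 0.125·(4.25, 8.25, -1.25) = (0.09375, 1.59375, 0.28125)
Step 3: at (0.09375, 1.59375, 0.28125), ∇φ = (0.3125, 6.1875, -1.6875) → (0.09375, 1.59375, 0.28125) − 0.125·(0.3125, 6.1875, -1.6875) = (0.0546875, 0.8203125, 0.4921875)

(0.0546875, 0.8203125, 0.4921875)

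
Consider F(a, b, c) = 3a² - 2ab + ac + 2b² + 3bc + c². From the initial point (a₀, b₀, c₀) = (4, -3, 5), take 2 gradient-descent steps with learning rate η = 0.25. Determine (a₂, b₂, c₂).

∇F = (6a - 2b + c, -2a + 4b + 3c, a + 3b + 2c)
(a₁, b₁, c₁) = (4, -3, 5) − 0.25·(35, -5, 5) = (-4.75, -1.75, 3.75)
(a₂, b₂, c₂) = (-4.75, -1.75, 3.75) − 0.25·(-21.25, 13.75, -2.5) = (0.5625, -5.1875, 4.375)

(0.5625, -5.1875, 4.375)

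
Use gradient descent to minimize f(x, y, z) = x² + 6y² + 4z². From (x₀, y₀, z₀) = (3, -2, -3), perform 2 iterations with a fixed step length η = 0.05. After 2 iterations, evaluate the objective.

11.1849

∇f = (2x, 12y, 8z)
(x₁, y₁, z₁) = (3, -2, -3) − 0.05·(6, -24, -24) = (2.7, -0.8, -1.8)
(x₂, y₂, z₂) = (2.7, -0.8, -1.8) − 0.05·(5.4, -9.6, -14.4) = (2.43, -0.32, -1.08)
f(2.43, -0.32, -1.08) = 11.1849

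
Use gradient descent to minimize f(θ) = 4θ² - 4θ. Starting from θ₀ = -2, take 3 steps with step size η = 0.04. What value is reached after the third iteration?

-0.28608

f′(θ) = 8θ - 4
θ₁ = -2 − 0.04·(-20) = -1.2
θ₂ = -1.2 − 0.04·(-13.6) = -0.656
θ₃ = -0.656 − 0.04·(-9.248) = -0.28608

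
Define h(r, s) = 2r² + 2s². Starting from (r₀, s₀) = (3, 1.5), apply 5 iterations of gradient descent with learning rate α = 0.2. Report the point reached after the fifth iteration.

(0.00096, 0.00048)

∇h = (4r, 4s)
Step 1: at (3, 1.5), ∇h = (12, 6) → (3, 1.5) − 0.2·(12, 6) = (0.6, 0.3)
Step 2: at (0.6, 0.3), ∇h = (2.4, 1.2) → (0.6, 0.3) − 0.2·(2.4, 1.2) = (0.12, 0.06)
Step 3: at (0.12, 0.06), ∇h = (0.48, 0.24) → (0.12, 0.06) − 0.2·(0.48, 0.24) = (0.024, 0.012)
Step 4: at (0.024, 0.012), ∇h = (0.096, 0.048) → (0.024, 0.012) − 0.2·(0.096, 0.048) = (0.0048, 0.0024)
Step 5: at (0.0048, 0.0024), ∇h = (0.0192, 0.0096) → (0.0048, 0.0024) − 0.2·(0.0192, 0.0096) = (0.00096, 0.00048)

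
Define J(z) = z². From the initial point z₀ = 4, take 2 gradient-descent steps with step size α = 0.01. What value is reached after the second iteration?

J′(z) = 2z
Step 1: J′(4) = 8; z₁ = 4 − 0.01·8 = 3.92
Step 2: J′(3.92) = 7.84; z₂ = 3.92 − 0.01·7.84 = 3.8416

3.8416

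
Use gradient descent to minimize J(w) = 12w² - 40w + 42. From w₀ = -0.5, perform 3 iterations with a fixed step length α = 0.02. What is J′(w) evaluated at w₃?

-7.311616

J′(w) = 24w - 40
w₁ = -0.5 − 0.02·(-52) = 0.54
w₂ = 0.54 − 0.02·(-27.04) = 1.0808
w₃ = 1.0808 − 0.02·(-14.0608) = 1.362016
J′(w) at (1.362016) = -7.311616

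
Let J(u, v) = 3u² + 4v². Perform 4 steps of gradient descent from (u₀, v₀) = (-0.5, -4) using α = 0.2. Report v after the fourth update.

-0.5184

∇J = (6u, 8v)
(u₁, v₁) = (-0.5, -4) − 0.2·(-3, -32) = (0.1, 2.4)
(u₂, v₂) = (0.1, 2.4) − 0.2·(0.6, 19.2) = (-0.02, -1.44)
(u₃, v₃) = (-0.02, -1.44) − 0.2·(-0.12, -11.52) = (0.004, 0.864)
(u₄, v₄) = (0.004, 0.864) − 0.2·(0.024, 6.912) = (-0.0008, -0.5184)
v = -0.5184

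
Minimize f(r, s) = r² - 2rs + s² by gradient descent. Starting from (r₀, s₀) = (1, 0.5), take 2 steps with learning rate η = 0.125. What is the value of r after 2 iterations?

∇f = (2r - 2s, -2r + 2s)
(r₁, s₁) = (1, 0.5) − 0.125·(1, -1) = (0.875, 0.625)
(r₂, s₂) = (0.875, 0.625) − 0.125·(0.5, -0.5) = (0.8125, 0.6875)
r = 0.8125

0.8125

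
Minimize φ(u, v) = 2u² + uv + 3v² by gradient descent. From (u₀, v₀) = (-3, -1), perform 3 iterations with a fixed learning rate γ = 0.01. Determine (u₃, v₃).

∇φ = (4u + v, u + 6v)
(u₁, v₁) = (-3, -1) − 0.01·(-13, -9) = (-2.87, -0.91)
(u₂, v₂) = (-2.87, -0.91) − 0.01·(-12.39, -8.33) = (-2.7461, -0.8267)
(u₃, v₃) = (-2.7461, -0.8267) − 0.01·(-11.8111, -7.7063) = (-2.627989, -0.749637)

(-2.627989, -0.749637)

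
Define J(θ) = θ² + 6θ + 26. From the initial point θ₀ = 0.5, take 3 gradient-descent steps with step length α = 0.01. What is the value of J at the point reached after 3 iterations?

J′(θ) = 2θ + 6
Step 1: J′(0.5) = 7; θ₁ = 0.5 − 0.01·7 = 0.43
Step 2: J′(0.43) = 6.86; θ₂ = 0.43 − 0.01·6.86 = 0.3614
Step 3: J′(0.3614) = 6.7228; θ₃ = 0.3614 − 0.01·6.7228 = 0.294172
J(0.294172) = 27.851569165584

27.851569165584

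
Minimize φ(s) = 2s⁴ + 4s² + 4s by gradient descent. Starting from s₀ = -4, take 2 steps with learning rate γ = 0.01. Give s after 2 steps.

1.02848

φ′(s) = 8s³ + 8s + 4
s₁ = -4 − 0.01·(-540) = 1.4
s₂ = 1.4 − 0.01·37.152 = 1.02848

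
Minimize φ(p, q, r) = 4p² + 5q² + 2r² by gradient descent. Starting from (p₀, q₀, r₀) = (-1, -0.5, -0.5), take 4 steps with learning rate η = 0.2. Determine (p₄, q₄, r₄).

(-0.1296, -0.5, -0.0008)

∇φ = (8p, 10q, 4r)
Step 1: at (-1, -0.5, -0.5), ∇φ = (-8, -5, -2) → (-1, -0.5, -0.5) − 0.2·(-8, -5, -2) = (0.6, 0.5, -0.1)
Step 2: at (0.6, 0.5, -0.1), ∇φ = (4.8, 5, -0.4) → (0.6, 0.5, -0.1) − 0.2·(4.8, 5, -0.4) = (-0.36, -0.5, -0.02)
Step 3: at (-0.36, -0.5, -0.02), ∇φ = (-2.88, -5, -0.08) → (-0.36, -0.5, -0.02) − 0.2·(-2.88, -5, -0.08) = (0.216, 0.5, -0.004)
Step 4: at (0.216, 0.5, -0.004), ∇φ = (1.728, 5, -0.016) → (0.216, 0.5, -0.004) − 0.2·(1.728, 5, -0.016) = (-0.1296, -0.5, -0.0008)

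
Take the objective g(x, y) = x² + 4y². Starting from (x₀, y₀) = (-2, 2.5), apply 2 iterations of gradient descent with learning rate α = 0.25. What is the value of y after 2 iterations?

∇g = (2x, 8y)
Step 1: at (-2, 2.5), ∇g = (-4, 20) → (-2, 2.5) − 0.25·(-4, 20) = (-1, -2.5)
Step 2: at (-1, -2.5), ∇g = (-2, -20) → (-1, -2.5) − 0.25·(-2, -20) = (-0.5, 2.5)
y = 2.5

2.5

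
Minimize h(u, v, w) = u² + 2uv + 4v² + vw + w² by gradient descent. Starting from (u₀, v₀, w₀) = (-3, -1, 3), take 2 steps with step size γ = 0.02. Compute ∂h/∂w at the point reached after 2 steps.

4.9996

∇h = (2u + 2v, 2u + 8v + w, v + 2w)
Step 1: at (-3, -1, 3), ∇h = (-8, -11, 5) → (-3, -1, 3) − 0.02·(-8, -11, 5) = (-2.84, -0.78, 2.9)
Step 2: at (-2.84, -0.78, 2.9), ∇h = (-7.24, -9.02, 5.02) → (-2.84, -0.78, 2.9) − 0.02·(-7.24, -9.02, 5.02) = (-2.6952, -0.5996, 2.7996)
∂h/∂w at (-2.6952, -0.5996, 2.7996) = 4.9996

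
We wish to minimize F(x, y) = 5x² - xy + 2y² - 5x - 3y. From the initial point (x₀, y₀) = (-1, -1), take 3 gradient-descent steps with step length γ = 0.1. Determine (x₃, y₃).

∇F = (10x - y - 5, -x + 4y - 3)
Step 1: at (-1, -1), ∇F = (-14, -6) → (-1, -1) − 0.1·(-14, -6) = (0.4, -0.4)
Step 2: at (0.4, -0.4), ∇F = (-0.6, -5) → (0.4, -0.4) − 0.1·(-0.6, -5) = (0.46, 0.1)
Step 3: at (0.46, 0.1), ∇F = (-0.5, -3.06) → (0.46, 0.1) − 0.1·(-0.5, -3.06) = (0.51, 0.406)

(0.51, 0.406)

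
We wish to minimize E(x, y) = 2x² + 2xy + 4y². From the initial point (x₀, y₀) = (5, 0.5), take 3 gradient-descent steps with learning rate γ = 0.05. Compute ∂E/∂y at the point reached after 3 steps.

0.175

∇E = (4x + 2y, 2x + 8y)
(x₁, y₁) = (5, 0.5) − 0.05·(21, 14) = (3.95, -0.2)
(x₂, y₂) = (3.95, -0.2) − 0.05·(15.4, 6.3) = (3.18, -0.515)
(x₃, y₃) = (3.18, -0.515) − 0.05·(11.69, 2.24) = (2.5955, -0.627)
∂E/∂y at (2.5955, -0.627) = 0.175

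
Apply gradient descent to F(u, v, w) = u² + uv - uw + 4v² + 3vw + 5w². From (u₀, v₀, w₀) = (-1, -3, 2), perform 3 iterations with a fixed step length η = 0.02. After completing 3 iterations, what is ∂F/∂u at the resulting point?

∇F = (2u + v - w, u + 8v + 3w, -u + 3v + 10w)
(u₁, v₁, w₁) = (-1, -3, 2) − 0.02·(-7, -19, 12) = (-0.86, -2.62, 1.76)
(u₂, v₂, w₂) = (-0.86, -2.62, 1.76) − 0.02·(-6.1, -16.54, 10.6) = (-0.738, -2.2892, 1.548)
(u₃, v₃, w₃) = (-0.738, -2.2892, 1.548) − 0.02·(-5.3132, -14.4076, 9.3504) = (-0.631736, -2.001048, 1.360992)
∂F/∂u at (-0.631736, -2.001048, 1.360992) = -4.625512

-4.625512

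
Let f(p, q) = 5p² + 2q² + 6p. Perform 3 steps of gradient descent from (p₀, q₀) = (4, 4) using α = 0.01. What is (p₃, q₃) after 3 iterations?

∇f = (10p + 6, 4q)
Step 1: at (4, 4), ∇f = (46, 16) → (4, 4) − 0.01·(46, 16) = (3.54, 3.84)
Step 2: at (3.54, 3.84), ∇f = (41.4, 15.36) → (3.54, 3.84) − 0.01·(41.4, 15.36) = (3.126, 3.6864)
Step 3: at (3.126, 3.6864), ∇f = (37.26, 14.7456) → (3.126, 3.6864) − 0.01·(37.26, 14.7456) = (2.7534, 3.538944)

(2.7534, 3.538944)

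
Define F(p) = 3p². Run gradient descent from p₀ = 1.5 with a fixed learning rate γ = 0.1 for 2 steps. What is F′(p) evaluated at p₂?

F′(p) = 6p
Step 1: F′(1.5) = 9; p₁ = 1.5 − 0.1·9 = 0.6
Step 2: F′(0.6) = 3.6; p₂ = 0.6 − 0.1·3.6 = 0.24
F′(p) at (0.24) = 1.44

1.44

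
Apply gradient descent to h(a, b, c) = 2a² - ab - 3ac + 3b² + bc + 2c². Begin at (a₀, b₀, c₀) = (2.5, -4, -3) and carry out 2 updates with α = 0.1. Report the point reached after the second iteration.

∇h = (4a - b - 3c, -a + 6b + c, -3a + b + 4c)
Step 1: at (2.5, -4, -3), ∇h = (23, -29.5, -23.5) → (2.5, -4, -3) − 0.1·(23, -29.5, -23.5) = (0.2, -1.05, -0.65)
Step 2: at (0.2, -1.05, -0.65), ∇h = (3.8, -7.15, -4.25) → (0.2, -1.05, -0.65) − 0.1·(3.8, -7.15, -4.25) = (-0.18, -0.335, -0.225)

(-0.18, -0.335, -0.225)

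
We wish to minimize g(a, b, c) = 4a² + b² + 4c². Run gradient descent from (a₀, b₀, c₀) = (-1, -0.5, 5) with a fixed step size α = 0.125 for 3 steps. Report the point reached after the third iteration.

∇g = (8a, 2b, 8c)
Step 1: at (-1, -0.5, 5), ∇g = (-8, -1, 40) → (-1, -0.5, 5) − 0.125·(-8, -1, 40) = (0, -0.375, 0)
Step 2: at (0, -0.375, 0), ∇g = (0, -0.75, 0) → (0, -0.375, 0) − 0.125·(0, -0.75, 0) = (0, -0.28125, 0)
Step 3: at (0, -0.28125, 0), ∇g = (0, -0.5625, 0) → (0, -0.28125, 0) − 0.125·(0, -0.5625, 0) = (0, -0.2109375, 0)

(0, -0.2109375, 0)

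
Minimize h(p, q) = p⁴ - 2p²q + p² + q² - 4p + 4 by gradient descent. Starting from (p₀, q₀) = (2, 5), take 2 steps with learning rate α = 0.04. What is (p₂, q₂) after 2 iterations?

(2.12275712, 4.956992)

∇h = (4p³ - 4pq + 2p - 4, -2p² + 2q)
Step 1: at (2, 5), ∇h = (-8, 2) → (2, 5) − 0.04·(-8, 2) = (2.32, 4.92)
Step 2: at (2.32, 4.92), ∇h = (4.931072, -0.9248) → (2.32, 4.92) − 0.04·(4.931072, -0.9248) = (2.12275712, 4.956992)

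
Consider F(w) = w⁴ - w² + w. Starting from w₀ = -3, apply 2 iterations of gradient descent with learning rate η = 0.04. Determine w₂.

F′(w) = 4w³ - 2w + 1
Step 1: F′(-3) = -101; w₁ = -3 − 0.04·(-101) = 1.04
Step 2: F′(1.04) = 3.419456; w₂ = 1.04 − 0.04·3.419456 = 0.90322176

0.90322176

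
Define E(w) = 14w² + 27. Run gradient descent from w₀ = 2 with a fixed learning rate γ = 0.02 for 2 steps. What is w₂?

E′(w) = 28w
Step 1: E′(2) = 56; w₁ = 2 − 0.02·56 = 0.88
Step 2: E′(0.88) = 24.64; w₂ = 0.88 − 0.02·24.64 = 0.3872

0.3872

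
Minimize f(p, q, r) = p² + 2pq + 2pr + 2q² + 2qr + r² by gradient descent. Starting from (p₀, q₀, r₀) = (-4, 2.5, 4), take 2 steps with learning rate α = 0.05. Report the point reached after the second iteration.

(-4.4, 1.65, 3.6)

∇f = (2p + 2q + 2r, 2p + 4q + 2r, 2p + 2q + 2r)
(p₁, q₁, r₁) = (-4, 2.5, 4) − 0.05·(5, 10, 5) = (-4.25, 2, 3.75)
(p₂, q₂, r₂) = (-4.25, 2, 3.75) − 0.05·(3, 7, 3) = (-4.4, 1.65, 3.6)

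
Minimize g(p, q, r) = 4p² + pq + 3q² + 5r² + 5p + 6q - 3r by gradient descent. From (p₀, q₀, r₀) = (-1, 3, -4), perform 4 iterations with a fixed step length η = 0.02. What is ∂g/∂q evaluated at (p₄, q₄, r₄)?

∇g = (8p + q + 5, p + 6q + 6, 10r - 3)
Step 1: at (-1, 3, -4), ∇g = (0, 23, -43) → (-1, 3, -4) − 0.02·(0, 23, -43) = (-1, 2.54, -3.14)
Step 2: at (-1, 2.54, -3.14), ∇g = (-0.46, 20.24, -34.4) → (-1, 2.54, -3.14) − 0.02·(-0.46, 20.24, -34.4) = (-0.9908, 2.1352, -2.452)
Step 3: at (-0.9908, 2.1352, -2.452), ∇g = (-0.7912, 17.8204, -27.52) → (-0.9908, 2.1352, -2.452) − 0.02·(-0.7912, 17.8204, -27.52) = (-0.974976, 1.778792, -1.9016)
Step 4: at (-0.974976, 1.778792, -1.9016), ∇g = (-1.021016, 15.697776, -22.016) → (-0.974976, 1.778792, -1.9016) − 0.02·(-1.021016, 15.697776, -22.016) = (-0.95455568, 1.46483648, -1.46128)
∂g/∂q at (-0.95455568, 1.46483648, -1.46128) = 13.8344632

13.8344632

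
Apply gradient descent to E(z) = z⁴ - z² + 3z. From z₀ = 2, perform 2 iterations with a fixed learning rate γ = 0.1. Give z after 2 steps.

E′(z) = 4z³ - 2z + 3
Step 1: E′(2) = 31; z₁ = 2 − 0.1·31 = -1.1
Step 2: E′(-1.1) = -0.124; z₂ = -1.1 − 0.1·(-0.124) = -1.0876

-1.0876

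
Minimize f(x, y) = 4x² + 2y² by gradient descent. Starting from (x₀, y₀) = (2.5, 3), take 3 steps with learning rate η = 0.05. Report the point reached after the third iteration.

∇f = (8x, 4y)
(x₁, y₁) = (2.5, 3) − 0.05·(20, 12) = (1.5, 2.4)
(x₂, y₂) = (1.5, 2.4) − 0.05·(12, 9.6) = (0.9, 1.92)
(x₃, y₃) = (0.9, 1.92) − 0.05·(7.2, 7.68) = (0.54, 1.536)

(0.54, 1.536)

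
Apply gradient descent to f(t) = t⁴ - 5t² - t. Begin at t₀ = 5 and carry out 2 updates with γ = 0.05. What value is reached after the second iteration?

1036.588725

f′(t) = 4t³ - 10t - 1
Step 1: f′(5) = 449; t₁ = 5 − 0.05·449 = -17.45
Step 2: f′(-17.45) = -21080.7745; t₂ = -17.45 − 0.05·(-21080.7745) = 1036.588725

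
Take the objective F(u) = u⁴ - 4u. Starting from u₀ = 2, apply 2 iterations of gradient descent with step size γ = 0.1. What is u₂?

-0.1952

F′(u) = 4u³ - 4
u₁ = 2 − 0.1·28 = -0.8
u₂ = -0.8 − 0.1·(-6.048) = -0.1952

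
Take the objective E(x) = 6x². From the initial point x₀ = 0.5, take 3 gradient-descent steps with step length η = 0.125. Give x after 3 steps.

E′(x) = 12x
x₁ = 0.5 − 0.125·6 = -0.25
x₂ = -0.25 − 0.125·(-3) = 0.125
x₃ = 0.125 − 0.125·1.5 = -0.0625

-0.0625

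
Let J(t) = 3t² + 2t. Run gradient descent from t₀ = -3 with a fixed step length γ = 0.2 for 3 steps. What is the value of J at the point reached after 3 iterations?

J′(t) = 6t + 2
t₁ = -3 − 0.2·(-16) = 0.2
t₂ = 0.2 − 0.2·3.2 = -0.44
t₃ = -0.44 − 0.2·(-0.64) = -0.312
J(-0.312) = -0.331968

-0.331968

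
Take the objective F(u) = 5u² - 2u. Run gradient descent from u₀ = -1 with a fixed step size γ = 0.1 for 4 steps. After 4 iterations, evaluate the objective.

F′(u) = 10u - 2
u₁ = -1 − 0.1·(-12) = 0.2
u₂ = 0.2 − 0.1·0 = 0.2
u₃ = 0.2 − 0.1·0 = 0.2
u₄ = 0.2 − 0.1·0 = 0.2
F(0.2) = -0.2

-0.2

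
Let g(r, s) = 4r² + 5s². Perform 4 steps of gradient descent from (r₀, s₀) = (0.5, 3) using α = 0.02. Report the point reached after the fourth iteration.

∇g = (8r, 10s)
(r₁, s₁) = (0.5, 3) − 0.02·(4, 30) = (0.42, 2.4)
(r₂, s₂) = (0.42, 2.4) − 0.02·(3.36, 24) = (0.3528, 1.92)
(r₃, s₃) = (0.3528, 1.92) − 0.02·(2.8224, 19.2) = (0.296352, 1.536)
(r₄, s₄) = (0.296352, 1.536) − 0.02·(2.370816, 15.36) = (0.24893568, 1.2288)

(0.24893568, 1.2288)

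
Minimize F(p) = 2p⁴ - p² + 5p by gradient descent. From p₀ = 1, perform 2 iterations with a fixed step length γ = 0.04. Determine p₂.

F′(p) = 8p³ - 2p + 5
p₁ = 1 − 0.04·11 = 0.56
p₂ = 0.56 − 0.04·5.284928 = 0.34860288

0.34860288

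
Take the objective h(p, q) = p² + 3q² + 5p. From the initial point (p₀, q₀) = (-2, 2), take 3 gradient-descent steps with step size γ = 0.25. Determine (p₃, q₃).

(-2.4375, -0.25)

∇h = (2p + 5, 6q)
Step 1: at (-2, 2), ∇h = (1, 12) → (-2, 2) − 0.25·(1, 12) = (-2.25, -1)
Step 2: at (-2.25, -1), ∇h = (0.5, -6) → (-2.25, -1) − 0.25·(0.5, -6) = (-2.375, 0.5)
Step 3: at (-2.375, 0.5), ∇h = (0.25, 3) → (-2.375, 0.5) − 0.25·(0.25, 3) = (-2.4375, -0.25)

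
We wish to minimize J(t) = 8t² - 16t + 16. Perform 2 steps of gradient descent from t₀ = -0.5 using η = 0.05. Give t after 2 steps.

J′(t) = 16t - 16
Step 1: J′(-0.5) = -24; t₁ = -0.5 − 0.05·(-24) = 0.7
Step 2: J′(0.7) = -4.8; t₂ = 0.7 − 0.05·(-4.8) = 0.94

0.94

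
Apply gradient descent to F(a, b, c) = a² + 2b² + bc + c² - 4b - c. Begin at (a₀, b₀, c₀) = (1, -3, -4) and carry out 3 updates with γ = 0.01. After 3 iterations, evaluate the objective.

∇F = (2a, 4b + c - 4, b + 2c - 1)
(a₁, b₁, c₁) = (1, -3, -4) − 0.01·(2, -20, -12) = (0.98, -2.8, -3.88)
(a₂, b₂, c₂) = (0.98, -2.8, -3.88) − 0.01·(1.96, -19.08, -11.56) = (0.9604, -2.6092, -3.7644)
(a₃, b₃, c₃) = (0.9604, -2.6092, -3.7644) − 0.01·(1.9208, -18.2012, -11.138) = (0.941192, -2.427188, -3.65302)
F(0.941192, -2.427188, -3.65302) = 48.241218983712

48.241218983712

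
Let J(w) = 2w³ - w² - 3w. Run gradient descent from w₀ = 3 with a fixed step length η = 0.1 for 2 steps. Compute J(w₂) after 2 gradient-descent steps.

J′(w) = 6w² - 2w - 3
Step 1: J′(3) = 45; w₁ = 3 − 0.1·45 = -1.5
Step 2: J′(-1.5) = 13.5; w₂ = -1.5 − 0.1·13.5 = -2.85
J(-2.85) = -45.87075

-45.87075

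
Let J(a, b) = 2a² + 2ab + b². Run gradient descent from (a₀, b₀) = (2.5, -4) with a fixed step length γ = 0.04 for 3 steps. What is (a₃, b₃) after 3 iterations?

∇J = (4a + 2b, 2a + 2b)
Step 1: at (2.5, -4), ∇J = (2, -3) → (2.5, -4) − 0.04·(2, -3) = (2.42, -3.88)
Step 2: at (2.42, -3.88), ∇J = (1.92, -2.92) → (2.42, -3.88) − 0.04·(1.92, -2.92) = (2.3432, -3.7632)
Step 3: at (2.3432, -3.7632), ∇J = (1.8464, -2.84) → (2.3432, -3.7632) − 0.04·(1.8464, -2.84) = (2.269344, -3.6496)

(2.269344, -3.6496)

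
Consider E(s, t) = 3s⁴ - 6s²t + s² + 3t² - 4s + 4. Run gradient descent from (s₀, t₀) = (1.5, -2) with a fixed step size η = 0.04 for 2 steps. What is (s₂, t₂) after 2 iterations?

∇E = (12s³ - 12st + 2s - 4, -6s² + 6t)
(s₁, t₁) = (1.5, -2) − 0.04·(75.5, -25.5) = (-1.52, -0.98)
(s₂, t₂) = (-1.52, -0.98) − 0.04·(-67.056896, -19.7424) = (1.16227584, -0.190304)

(1.16227584, -0.190304)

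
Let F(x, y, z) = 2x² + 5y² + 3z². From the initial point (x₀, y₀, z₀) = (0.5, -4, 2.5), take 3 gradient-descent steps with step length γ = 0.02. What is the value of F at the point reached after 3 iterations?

29.982274127872

∇F = (4x, 10y, 6z)
(x₁, y₁, z₁) = (0.5, -4, 2.5) − 0.02·(2, -40, 15) = (0.46, -3.2, 2.2)
(x₂, y₂, z₂) = (0.46, -3.2, 2.2) − 0.02·(1.84, -32, 13.2) = (0.4232, -2.56, 1.936)
(x₃, y₃, z₃) = (0.4232, -2.56, 1.936) − 0.02·(1.6928, -25.6, 11.616) = (0.389344, -2.048, 1.70368)
F(0.389344, -2.048, 1.70368) = 29.982274127872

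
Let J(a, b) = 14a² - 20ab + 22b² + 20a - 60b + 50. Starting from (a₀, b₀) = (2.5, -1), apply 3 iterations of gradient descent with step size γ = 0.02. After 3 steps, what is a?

∇J = (28a - 20b + 20, -20a + 44b - 60)
Step 1: at (2.5, -1), ∇J = (110, -154) → (2.5, -1) − 0.02·(110, -154) = (0.3, 2.08)
Step 2: at (0.3, 2.08), ∇J = (-13.2, 25.52) → (0.3, 2.08) − 0.02·(-13.2, 25.52) = (0.564, 1.5696)
Step 3: at (0.564, 1.5696), ∇J = (4.4, -2.2176) → (0.564, 1.5696) − 0.02·(4.4, -2.2176) = (0.476, 1.613952)
a = 0.476

0.476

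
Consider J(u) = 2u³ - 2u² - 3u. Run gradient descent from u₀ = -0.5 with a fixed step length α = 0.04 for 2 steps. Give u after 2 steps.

-0.548096

J′(u) = 6u² - 4u - 3
Step 1: J′(-0.5) = 0.5; u₁ = -0.5 − 0.04·0.5 = -0.52
Step 2: J′(-0.52) = 0.7024; u₂ = -0.52 − 0.04·0.7024 = -0.548096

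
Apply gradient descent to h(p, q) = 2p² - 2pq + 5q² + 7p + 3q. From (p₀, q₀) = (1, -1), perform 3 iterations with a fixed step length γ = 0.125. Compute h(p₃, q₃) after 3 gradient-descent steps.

-7.94500732421875

∇h = (4p - 2q + 7, -2p + 10q + 3)
Step 1: at (1, -1), ∇h = (13, -9) → (1, -1) − 0.125·(13, -9) = (-0.625, 0.125)
Step 2: at (-0.625, 0.125), ∇h = (4.25, 5.5) → (-0.625, 0.125) − 0.125·(4.25, 5.5) = (-1.15625, -0.5625)
Step 3: at (-1.15625, -0.5625), ∇h = (3.5, -0.3125) → (-1.15625, -0.5625) − 0.125·(3.5, -0.3125) = (-1.59375, -0.5234375)
h(-1.59375, -0.5234375) = -7.94500732421875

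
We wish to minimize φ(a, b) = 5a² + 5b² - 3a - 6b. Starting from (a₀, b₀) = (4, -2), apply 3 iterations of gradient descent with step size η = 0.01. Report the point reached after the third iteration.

∇φ = (10a - 3, 10b - 6)
Step 1: at (4, -2), ∇φ = (37, -26) → (4, -2) − 0.01·(37, -26) = (3.63, -1.74)
Step 2: at (3.63, -1.74), ∇φ = (33.3, -23.4) → (3.63, -1.74) − 0.01·(33.3, -23.4) = (3.297, -1.506)
Step 3: at (3.297, -1.506), ∇φ = (29.97, -21.06) → (3.297, -1.506) − 0.01·(29.97, -21.06) = (2.9973, -1.2954)

(2.9973, -1.2954)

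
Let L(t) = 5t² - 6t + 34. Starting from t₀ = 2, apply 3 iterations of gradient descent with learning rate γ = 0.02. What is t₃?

1.3168

L′(t) = 10t - 6
t₁ = 2 − 0.02·14 = 1.72
t₂ = 1.72 − 0.02·11.2 = 1.496
t₃ = 1.496 − 0.02·8.96 = 1.3168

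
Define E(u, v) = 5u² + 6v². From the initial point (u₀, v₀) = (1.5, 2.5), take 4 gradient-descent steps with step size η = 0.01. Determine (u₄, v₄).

(0.98415, 1.4992384)

∇E = (10u, 12v)
(u₁, v₁) = (1.5, 2.5) − 0.01·(15, 30) = (1.35, 2.2)
(u₂, v₂) = (1.35, 2.2) − 0.01·(13.5, 26.4) = (1.215, 1.936)
(u₃, v₃) = (1.215, 1.936) − 0.01·(12.15, 23.232) = (1.0935, 1.70368)
(u₄, v₄) = (1.0935, 1.70368) − 0.01·(10.935, 20.44416) = (0.98415, 1.4992384)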